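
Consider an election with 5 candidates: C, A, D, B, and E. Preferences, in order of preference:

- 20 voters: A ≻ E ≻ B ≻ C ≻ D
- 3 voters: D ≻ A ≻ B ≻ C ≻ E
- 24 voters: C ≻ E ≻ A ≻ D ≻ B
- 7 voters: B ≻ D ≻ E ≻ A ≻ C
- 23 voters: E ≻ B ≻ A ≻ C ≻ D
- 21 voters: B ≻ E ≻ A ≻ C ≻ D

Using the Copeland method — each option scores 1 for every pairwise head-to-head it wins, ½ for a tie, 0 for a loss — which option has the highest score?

C: beats D; loses to A, B, and E → score 1.
A: beats C and D; loses to B and E → score 2.
D: loses to C, A, B, and E → score 0.
B: beats C, A, and D; loses to E → score 3.
E: beats C, A, D, and B → score 4.
E has the best pairwise record.

E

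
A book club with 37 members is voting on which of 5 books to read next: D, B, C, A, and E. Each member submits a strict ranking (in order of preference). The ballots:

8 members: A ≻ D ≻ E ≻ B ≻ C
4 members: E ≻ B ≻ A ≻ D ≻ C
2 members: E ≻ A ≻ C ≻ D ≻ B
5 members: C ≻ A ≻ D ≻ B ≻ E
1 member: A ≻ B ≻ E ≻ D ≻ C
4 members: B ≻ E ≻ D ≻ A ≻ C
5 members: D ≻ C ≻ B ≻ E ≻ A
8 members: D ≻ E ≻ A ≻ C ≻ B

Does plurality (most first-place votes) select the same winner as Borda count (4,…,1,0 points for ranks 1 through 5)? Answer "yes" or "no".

Plurality — first-place votes: D 13, B 4, C 5, A 9, E 6. Winner: D.
Borda — scores: D 101, B 54, C 47, A 85, E 83. Winner: D.
The two methods agree.

yes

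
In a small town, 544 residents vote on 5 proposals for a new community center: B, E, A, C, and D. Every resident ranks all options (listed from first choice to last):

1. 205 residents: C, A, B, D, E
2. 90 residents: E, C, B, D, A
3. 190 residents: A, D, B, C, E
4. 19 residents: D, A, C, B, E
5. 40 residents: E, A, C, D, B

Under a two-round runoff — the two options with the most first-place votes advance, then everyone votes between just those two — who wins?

C

Round 1 first-place votes: B 0, E 130, A 190, C 205, D 19.
C and A advance.
Runoff: C is preferred to A by 295 voters; A by 249.
C wins the runoff.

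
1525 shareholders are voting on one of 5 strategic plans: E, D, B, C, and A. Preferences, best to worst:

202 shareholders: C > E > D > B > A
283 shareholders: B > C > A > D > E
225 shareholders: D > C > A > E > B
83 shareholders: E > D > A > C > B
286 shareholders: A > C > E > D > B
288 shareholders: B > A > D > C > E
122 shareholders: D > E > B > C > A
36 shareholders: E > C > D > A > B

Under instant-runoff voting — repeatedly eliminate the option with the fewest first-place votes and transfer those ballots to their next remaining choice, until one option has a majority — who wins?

Round 1: E 119, D 347, B 571, C 202, A 286. Eliminate E.
Round 2: D 430, B 571, C 238, A 286. Eliminate C.
Round 3: D 668, B 571, A 286. Eliminate A.
Round 4: D 954, B 571. D has a majority.

D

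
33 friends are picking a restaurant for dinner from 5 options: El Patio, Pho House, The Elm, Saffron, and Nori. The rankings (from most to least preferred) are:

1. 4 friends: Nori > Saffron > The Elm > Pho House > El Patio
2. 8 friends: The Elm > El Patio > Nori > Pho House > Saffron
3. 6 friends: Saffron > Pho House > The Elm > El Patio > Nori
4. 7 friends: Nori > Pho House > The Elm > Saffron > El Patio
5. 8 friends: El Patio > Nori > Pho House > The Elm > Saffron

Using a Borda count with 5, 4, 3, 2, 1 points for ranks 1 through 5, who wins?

El Patio: 4·1 + 8·4 + 6·2 + 7·1 + 8·5 = 95
Pho House: 4·2 + 8·2 + 6·4 + 7·4 + 8·3 = 100
The Elm: 4·3 + 8·5 + 6·3 + 7·3 + 8·2 = 107
Saffron: 4·4 + 8·1 + 6·5 + 7·2 + 8·1 = 76
Nori: 4·5 + 8·3 + 6·1 + 7·5 + 8·4 = 117
Nori has the highest Borda score (117).

Nori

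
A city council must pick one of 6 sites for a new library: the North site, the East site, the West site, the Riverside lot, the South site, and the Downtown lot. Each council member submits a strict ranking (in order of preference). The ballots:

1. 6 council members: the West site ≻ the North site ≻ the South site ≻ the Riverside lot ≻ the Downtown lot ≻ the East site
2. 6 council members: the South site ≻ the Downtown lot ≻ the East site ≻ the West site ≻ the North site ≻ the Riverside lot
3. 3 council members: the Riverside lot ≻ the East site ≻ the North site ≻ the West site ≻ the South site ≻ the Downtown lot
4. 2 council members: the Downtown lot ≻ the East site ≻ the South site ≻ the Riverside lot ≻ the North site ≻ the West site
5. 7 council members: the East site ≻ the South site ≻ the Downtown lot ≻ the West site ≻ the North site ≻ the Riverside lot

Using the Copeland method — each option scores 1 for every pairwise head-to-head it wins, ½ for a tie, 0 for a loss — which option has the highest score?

the North site: beats the Riverside lot; loses to the East site, the West site, the South site, and the Downtown lot → score 1.
the East site: beats the North site, the West site, and the Riverside lot; ties the South site; loses to the Downtown lot → score 3.5.
the West site: beats the North site and the Riverside lot; loses to the East site, the South site, and the Downtown lot → score 2.
the Riverside lot: loses to the North site, the East site, the West site, the South site, and the Downtown lot → score 0.
the South site: beats the North site, the West site, the Riverside lot, and the Downtown lot; ties the East site → score 4.5.
the Downtown lot: beats the North site, the East site, the West site, and the Riverside lot; loses to the South site → score 4.
the South site has the best pairwise record.

the South site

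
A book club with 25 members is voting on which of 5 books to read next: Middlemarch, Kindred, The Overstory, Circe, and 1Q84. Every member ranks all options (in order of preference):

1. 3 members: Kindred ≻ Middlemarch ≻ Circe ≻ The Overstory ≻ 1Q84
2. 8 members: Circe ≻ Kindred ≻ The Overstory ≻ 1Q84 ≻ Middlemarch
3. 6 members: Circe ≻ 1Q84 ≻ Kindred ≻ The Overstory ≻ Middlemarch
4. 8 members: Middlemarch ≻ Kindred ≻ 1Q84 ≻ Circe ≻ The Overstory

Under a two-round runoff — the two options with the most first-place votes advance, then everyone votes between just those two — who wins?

Circe

Round 1 first-place votes: Middlemarch 8, Kindred 3, The Overstory 0, Circe 14, 1Q84 0.
Circe and Middlemarch advance.
Runoff: Circe is preferred to Middlemarch by 14 voters; Middlemarch by 11.
Circe wins the runoff.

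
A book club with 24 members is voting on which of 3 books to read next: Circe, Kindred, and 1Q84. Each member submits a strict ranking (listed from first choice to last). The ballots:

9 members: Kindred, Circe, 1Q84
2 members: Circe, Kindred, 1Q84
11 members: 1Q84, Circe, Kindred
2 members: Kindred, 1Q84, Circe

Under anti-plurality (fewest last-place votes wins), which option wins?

Last-place votes: Circe 2, Kindred 11, 1Q84 11.
Circe is ranked last by the fewest voters, so Circe wins.

Circe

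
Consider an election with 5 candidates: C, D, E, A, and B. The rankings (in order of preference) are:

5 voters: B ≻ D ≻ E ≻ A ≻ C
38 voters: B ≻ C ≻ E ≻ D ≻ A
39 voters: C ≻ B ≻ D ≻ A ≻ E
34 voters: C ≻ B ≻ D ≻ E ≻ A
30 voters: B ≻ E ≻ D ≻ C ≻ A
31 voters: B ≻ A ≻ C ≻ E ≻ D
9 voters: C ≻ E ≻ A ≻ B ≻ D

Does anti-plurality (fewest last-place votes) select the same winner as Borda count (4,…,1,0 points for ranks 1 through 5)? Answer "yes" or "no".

yes

Anti-plurality — last-place votes: C 5, D 40, E 39, A 102, B 0. Winner: B.
Borda — scores: C 534, D 259, E 268, A 155, B 644. Winner: B.
The two methods agree.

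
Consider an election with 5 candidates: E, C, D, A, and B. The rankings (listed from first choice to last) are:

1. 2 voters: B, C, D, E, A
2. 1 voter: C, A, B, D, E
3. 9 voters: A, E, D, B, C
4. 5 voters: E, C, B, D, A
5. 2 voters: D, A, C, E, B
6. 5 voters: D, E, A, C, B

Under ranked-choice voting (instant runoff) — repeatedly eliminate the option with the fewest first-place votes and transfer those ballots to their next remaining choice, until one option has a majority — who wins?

D

Round 1: E 5, C 1, D 7, A 9, B 2. Eliminate C.
Round 2: E 5, D 7, A 10, B 2. Eliminate B.
Round 3: E 5, D 9, A 10. Eliminate E.
Round 4: D 14, A 10. D has a majority.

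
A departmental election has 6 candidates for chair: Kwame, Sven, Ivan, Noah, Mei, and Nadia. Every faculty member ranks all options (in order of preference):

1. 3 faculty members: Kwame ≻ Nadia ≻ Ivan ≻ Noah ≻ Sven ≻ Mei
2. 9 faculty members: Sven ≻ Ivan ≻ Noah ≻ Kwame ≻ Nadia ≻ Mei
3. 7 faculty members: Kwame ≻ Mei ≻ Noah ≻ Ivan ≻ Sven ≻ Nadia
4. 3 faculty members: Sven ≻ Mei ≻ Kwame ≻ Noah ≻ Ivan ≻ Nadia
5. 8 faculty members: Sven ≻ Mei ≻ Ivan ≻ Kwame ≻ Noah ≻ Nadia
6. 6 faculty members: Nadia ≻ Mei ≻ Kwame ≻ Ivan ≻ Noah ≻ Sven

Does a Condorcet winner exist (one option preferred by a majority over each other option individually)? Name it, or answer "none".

Sven vs Kwame: 20–16 for Sven.
Sven vs Ivan: 20–16 for Sven.
Sven vs Noah: 20–16 for Sven.
Sven vs Mei: 23–13 for Sven.
Sven vs Nadia: 27–9 for Sven.
Sven beats every other option head-to-head.

Sven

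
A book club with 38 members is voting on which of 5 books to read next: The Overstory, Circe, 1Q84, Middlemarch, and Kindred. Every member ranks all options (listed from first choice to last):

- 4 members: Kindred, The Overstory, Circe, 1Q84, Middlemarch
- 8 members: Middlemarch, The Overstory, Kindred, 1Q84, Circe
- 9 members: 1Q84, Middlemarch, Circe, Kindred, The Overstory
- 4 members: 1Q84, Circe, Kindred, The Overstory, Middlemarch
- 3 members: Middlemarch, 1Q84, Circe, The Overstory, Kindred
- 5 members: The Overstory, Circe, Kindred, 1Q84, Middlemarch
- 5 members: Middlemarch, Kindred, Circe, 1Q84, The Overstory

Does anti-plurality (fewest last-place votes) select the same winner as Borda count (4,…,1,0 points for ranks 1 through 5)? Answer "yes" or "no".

no

Anti-plurality — last-place votes: The Overstory 14, Circe 8, 1Q84 0, Middlemarch 13, Kindred 3. Winner: 1Q84.
Borda — scores: The Overstory 63, Circe 69, 1Q84 83, Middlemarch 91, Kindred 74. Winner: Middlemarch.
The two methods disagree.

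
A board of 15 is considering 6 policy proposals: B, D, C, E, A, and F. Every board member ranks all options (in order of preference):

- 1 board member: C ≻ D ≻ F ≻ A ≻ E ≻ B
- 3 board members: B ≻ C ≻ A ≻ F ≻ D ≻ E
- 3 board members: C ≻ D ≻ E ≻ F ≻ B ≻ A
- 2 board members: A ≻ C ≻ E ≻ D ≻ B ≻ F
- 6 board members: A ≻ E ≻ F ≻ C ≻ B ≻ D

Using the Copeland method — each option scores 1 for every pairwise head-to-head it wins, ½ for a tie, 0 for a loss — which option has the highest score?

B: beats D; loses to C, E, A, and F → score 1.
D: loses to B, C, E, A, and F → score 0.
C: beats B, D, E, and F; loses to A → score 4.
E: beats B, D, and F; loses to C and A → score 3.
A: beats B, D, C, E, and F → score 5.
F: beats B and D; loses to C, E, and A → score 2.
A has the best pairwise record.

A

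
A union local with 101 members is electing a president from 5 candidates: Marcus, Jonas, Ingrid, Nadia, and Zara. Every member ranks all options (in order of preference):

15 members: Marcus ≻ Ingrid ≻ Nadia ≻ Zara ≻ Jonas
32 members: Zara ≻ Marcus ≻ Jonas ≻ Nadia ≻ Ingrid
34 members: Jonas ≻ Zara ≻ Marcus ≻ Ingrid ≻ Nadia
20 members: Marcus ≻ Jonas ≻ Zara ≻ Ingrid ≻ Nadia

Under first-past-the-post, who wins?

Marcus

First-place votes: Marcus 35, Jonas 34, Ingrid 0, Nadia 0, Zara 32.
Marcus has the most first-place votes.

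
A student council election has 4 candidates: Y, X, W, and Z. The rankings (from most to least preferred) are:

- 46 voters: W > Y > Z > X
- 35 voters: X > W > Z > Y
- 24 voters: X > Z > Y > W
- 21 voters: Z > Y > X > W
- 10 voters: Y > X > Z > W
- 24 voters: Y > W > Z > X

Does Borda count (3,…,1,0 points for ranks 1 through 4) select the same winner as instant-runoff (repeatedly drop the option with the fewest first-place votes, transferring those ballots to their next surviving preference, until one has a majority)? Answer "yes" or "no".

yes

Borda — scores: Y 260, X 218, W 256, Z 226. Winner: Y.
Instant-runoff — R1 Y 34, X 59, W 46, Z 21 (Z out); R2 Y 55, X 59, W 46 (W out); R3 Y 101, X 59 (Y winner). Winner: Y.
The two methods agree.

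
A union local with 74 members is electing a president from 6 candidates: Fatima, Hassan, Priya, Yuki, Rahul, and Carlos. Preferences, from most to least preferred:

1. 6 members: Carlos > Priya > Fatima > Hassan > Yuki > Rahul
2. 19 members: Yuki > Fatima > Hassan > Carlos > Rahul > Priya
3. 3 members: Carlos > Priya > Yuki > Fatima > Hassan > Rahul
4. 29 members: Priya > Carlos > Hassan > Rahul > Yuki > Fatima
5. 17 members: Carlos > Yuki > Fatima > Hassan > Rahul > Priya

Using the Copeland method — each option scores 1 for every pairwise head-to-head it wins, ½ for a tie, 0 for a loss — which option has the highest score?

Fatima: beats Hassan and Rahul; loses to Priya, Yuki, and Carlos → score 2.
Hassan: beats Rahul; loses to Fatima, Priya, Yuki, and Carlos → score 1.
Priya: beats Fatima, Hassan, Yuki, and Rahul; loses to Carlos → score 4.
Yuki: beats Fatima, Hassan, and Rahul; loses to Priya and Carlos → score 3.
Rahul: loses to Fatima, Hassan, Priya, Yuki, and Carlos → score 0.
Carlos: beats Fatima, Hassan, Priya, Yuki, and Rahul → score 5.
Carlos has the best pairwise record.

Carlos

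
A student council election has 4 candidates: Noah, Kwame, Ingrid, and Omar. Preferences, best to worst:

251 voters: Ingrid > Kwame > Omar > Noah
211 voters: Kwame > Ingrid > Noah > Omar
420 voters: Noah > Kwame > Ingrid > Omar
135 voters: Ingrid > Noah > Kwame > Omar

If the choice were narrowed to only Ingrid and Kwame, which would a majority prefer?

Kwame

Voters preferring Ingrid to Kwame: 386; preferring Kwame to Ingrid: 631.
Kwame wins the head-to-head.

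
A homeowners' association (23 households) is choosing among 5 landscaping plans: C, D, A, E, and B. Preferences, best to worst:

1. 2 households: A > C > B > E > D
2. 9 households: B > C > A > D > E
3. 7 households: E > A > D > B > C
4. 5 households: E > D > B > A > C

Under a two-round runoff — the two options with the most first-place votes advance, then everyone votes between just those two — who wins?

Round 1 first-place votes: C 0, D 0, A 2, E 12, B 9.
E and B advance.
Runoff: E is preferred to B by 12 voters; B by 11.
E wins the runoff.

E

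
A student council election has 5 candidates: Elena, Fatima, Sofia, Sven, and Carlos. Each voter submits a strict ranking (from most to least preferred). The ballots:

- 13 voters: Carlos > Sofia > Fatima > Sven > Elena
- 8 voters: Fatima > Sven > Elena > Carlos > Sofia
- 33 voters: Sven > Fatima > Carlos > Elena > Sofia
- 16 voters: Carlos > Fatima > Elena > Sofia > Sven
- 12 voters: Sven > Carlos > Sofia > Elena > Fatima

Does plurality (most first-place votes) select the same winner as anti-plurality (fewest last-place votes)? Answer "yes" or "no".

Plurality — first-place votes: Elena 0, Fatima 8, Sofia 0, Sven 45, Carlos 29. Winner: Sven.
Anti-plurality — last-place votes: Elena 13, Fatima 12, Sofia 41, Sven 16, Carlos 0. Winner: Carlos.
The two methods disagree.

no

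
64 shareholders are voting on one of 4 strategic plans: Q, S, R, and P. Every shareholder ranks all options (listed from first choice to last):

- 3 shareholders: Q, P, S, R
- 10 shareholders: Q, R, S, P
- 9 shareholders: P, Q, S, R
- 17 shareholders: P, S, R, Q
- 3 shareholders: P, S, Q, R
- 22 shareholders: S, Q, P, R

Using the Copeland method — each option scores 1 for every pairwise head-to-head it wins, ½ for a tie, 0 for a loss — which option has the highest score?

Q: beats R and P; loses to S → score 2.
S: beats Q and R; ties P → score 2.5.
R: loses to Q, S, and P → score 0.
P: beats R; ties S; loses to Q → score 1.5.
S has the best pairwise record.

S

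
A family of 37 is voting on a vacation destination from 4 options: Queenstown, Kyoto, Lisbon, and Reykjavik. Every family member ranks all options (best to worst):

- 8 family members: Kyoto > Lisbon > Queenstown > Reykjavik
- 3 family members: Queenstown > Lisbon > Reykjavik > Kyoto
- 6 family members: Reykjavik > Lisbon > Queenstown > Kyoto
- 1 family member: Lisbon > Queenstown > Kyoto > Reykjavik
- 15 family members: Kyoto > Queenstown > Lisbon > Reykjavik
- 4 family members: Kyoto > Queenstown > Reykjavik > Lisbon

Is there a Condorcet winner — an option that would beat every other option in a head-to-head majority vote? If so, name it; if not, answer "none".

Kyoto vs Queenstown: 27–10 for Kyoto.
Kyoto vs Lisbon: 27–10 for Kyoto.
Kyoto vs Reykjavik: 28–9 for Kyoto.
Kyoto beats every other option head-to-head.

Kyoto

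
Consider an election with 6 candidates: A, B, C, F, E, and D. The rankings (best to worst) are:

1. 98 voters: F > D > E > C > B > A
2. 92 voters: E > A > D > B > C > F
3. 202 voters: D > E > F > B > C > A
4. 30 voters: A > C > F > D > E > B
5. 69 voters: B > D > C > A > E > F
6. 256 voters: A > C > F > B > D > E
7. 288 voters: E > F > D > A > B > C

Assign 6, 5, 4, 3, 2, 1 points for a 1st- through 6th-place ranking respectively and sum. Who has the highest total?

A: 98·1 + 92·5 + 202·1 + 30·6 + 69·3 + 256·6 + 288·3 = 3547
B: 98·2 + 92·3 + 202·3 + 30·1 + 69·6 + 256·3 + 288·2 = 2866
C: 98·3 + 92·2 + 202·2 + 30·5 + 69·4 + 256·5 + 288·1 = 2876
F: 98·6 + 92·1 + 202·4 + 30·4 + 69·1 + 256·4 + 288·5 = 4141
E: 98·4 + 92·6 + 202·5 + 30·2 + 69·2 + 256·1 + 288·6 = 4136
D: 98·5 + 92·4 + 202·6 + 30·3 + 69·5 + 256·2 + 288·4 = 4169
D has the highest Borda score (4169).

D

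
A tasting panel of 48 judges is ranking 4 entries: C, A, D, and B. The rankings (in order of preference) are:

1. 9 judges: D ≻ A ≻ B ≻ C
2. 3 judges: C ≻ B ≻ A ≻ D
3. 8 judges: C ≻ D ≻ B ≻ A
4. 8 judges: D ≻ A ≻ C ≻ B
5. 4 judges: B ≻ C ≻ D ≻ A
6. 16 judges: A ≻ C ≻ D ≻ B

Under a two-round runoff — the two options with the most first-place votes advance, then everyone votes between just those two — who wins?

D

Round 1 first-place votes: C 11, A 16, D 17, B 4.
D and A advance.
Runoff: D is preferred to A by 29 voters; A by 19.
D wins the runoff.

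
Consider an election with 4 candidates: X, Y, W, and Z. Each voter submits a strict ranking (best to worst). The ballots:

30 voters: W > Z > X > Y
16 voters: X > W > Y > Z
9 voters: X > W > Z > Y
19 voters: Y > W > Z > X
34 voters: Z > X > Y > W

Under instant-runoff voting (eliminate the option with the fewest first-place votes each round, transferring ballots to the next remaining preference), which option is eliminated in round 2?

Round 1: X 25, Y 19, W 30, Z 34. Eliminate Y.
Round 2: X 25, W 49, Z 34. Eliminate X.

X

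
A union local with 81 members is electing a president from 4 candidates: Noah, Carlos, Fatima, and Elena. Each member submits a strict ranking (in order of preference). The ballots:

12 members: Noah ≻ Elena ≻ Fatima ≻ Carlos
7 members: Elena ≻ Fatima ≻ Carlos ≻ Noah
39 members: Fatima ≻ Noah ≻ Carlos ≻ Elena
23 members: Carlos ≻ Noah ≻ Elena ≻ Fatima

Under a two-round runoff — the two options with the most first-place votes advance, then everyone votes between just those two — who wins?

Fatima

Round 1 first-place votes: Noah 12, Carlos 23, Fatima 39, Elena 7.
Fatima and Carlos advance.
Runoff: Fatima is preferred to Carlos by 58 voters; Carlos by 23.
Fatima wins the runoff.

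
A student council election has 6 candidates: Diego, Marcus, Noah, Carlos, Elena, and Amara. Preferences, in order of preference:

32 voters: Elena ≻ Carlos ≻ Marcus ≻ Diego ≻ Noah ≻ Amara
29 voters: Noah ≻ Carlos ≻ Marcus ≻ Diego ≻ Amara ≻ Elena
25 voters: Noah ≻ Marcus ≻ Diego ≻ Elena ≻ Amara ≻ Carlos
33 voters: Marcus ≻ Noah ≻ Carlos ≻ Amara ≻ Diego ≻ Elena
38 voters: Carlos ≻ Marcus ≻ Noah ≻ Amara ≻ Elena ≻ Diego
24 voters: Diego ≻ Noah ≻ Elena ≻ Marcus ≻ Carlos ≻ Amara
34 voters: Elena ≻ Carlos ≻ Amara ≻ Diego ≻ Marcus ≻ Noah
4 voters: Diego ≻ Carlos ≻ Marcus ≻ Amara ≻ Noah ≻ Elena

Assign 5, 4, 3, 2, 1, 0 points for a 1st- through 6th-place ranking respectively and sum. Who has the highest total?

Carlos

Diego: 32·2 + 29·2 + 25·3 + 33·1 + 38·0 + 24·5 + 34·2 + 4·5 = 438
Marcus: 32·3 + 29·3 + 25·4 + 33·5 + 38·4 + 24·2 + 34·1 + 4·3 = 694
Noah: 32·1 + 29·5 + 25·5 + 33·4 + 38·3 + 24·4 + 34·0 + 4·1 = 648
Carlos: 32·4 + 29·4 + 25·0 + 33·3 + 38·5 + 24·1 + 34·4 + 4·4 = 709
Elena: 32·5 + 29·0 + 25·2 + 33·0 + 38·1 + 24·3 + 34·5 + 4·0 = 490
Amara: 32·0 + 29·1 + 25·1 + 33·2 + 38·2 + 24·0 + 34·3 + 4·2 = 306
Carlos has the highest Borda score (709).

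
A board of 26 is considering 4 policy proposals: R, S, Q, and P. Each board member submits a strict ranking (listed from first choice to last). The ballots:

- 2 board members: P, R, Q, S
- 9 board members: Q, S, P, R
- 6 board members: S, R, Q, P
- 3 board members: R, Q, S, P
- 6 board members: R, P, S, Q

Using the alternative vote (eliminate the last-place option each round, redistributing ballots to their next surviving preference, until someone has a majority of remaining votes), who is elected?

Round 1: R 9, S 6, Q 9, P 2. Eliminate P.
Round 2: R 11, S 6, Q 9. Eliminate S.
Round 3: R 17, Q 9. R has a majority.

R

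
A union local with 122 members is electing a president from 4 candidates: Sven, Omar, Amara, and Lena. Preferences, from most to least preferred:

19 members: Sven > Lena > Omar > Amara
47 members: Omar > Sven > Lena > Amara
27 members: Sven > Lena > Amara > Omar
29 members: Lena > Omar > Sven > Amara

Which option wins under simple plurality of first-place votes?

Omar

First-place votes: Sven 46, Omar 47, Amara 0, Lena 29.
Omar has the most first-place votes.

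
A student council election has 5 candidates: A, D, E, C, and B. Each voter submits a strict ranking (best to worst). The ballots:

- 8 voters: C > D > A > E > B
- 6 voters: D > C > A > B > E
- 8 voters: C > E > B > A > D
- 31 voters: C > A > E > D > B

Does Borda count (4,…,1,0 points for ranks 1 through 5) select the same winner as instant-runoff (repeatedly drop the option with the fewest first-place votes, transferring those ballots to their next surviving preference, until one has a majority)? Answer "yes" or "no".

yes

Borda — scores: A 129, D 79, E 94, C 206, B 22. Winner: C.
Instant-runoff — R1 A 0, D 6, E 0, C 47, B 0 (C winner). Winner: C.
The two methods agree.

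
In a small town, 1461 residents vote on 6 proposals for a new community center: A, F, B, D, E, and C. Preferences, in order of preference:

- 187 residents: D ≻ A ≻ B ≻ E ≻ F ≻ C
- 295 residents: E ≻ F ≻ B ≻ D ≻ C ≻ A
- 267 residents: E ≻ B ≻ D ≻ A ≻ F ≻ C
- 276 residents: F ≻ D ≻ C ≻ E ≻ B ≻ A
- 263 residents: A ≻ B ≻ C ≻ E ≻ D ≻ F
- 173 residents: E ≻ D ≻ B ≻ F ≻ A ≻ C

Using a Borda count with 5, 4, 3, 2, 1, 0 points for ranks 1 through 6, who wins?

E

A: 187·4 + 295·0 + 267·2 + 276·0 + 263·5 + 173·1 = 2770
F: 187·1 + 295·4 + 267·1 + 276·5 + 263·0 + 173·2 = 3360
B: 187·3 + 295·3 + 267·4 + 276·1 + 263·4 + 173·3 = 4361
D: 187·5 + 295·2 + 267·3 + 276·4 + 263·1 + 173·4 = 4385
E: 187·2 + 295·5 + 267·5 + 276·2 + 263·2 + 173·5 = 5127
C: 187·0 + 295·1 + 267·0 + 276·3 + 263·3 + 173·0 = 1912
E has the highest Borda score (5127).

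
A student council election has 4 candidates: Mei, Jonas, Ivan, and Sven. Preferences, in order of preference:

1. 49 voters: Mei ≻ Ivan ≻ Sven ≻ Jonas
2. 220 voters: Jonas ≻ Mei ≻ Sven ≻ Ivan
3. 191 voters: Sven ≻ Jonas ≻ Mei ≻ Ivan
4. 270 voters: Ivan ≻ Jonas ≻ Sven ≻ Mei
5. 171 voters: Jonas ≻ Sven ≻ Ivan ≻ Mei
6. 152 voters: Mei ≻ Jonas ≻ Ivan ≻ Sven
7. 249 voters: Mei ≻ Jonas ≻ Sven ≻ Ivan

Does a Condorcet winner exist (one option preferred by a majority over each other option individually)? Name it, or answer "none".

Jonas

Jonas vs Mei: 852–450 for Jonas.
Jonas vs Ivan: 983–319 for Jonas.
Jonas vs Sven: 1062–240 for Jonas.
Jonas beats every other option head-to-head.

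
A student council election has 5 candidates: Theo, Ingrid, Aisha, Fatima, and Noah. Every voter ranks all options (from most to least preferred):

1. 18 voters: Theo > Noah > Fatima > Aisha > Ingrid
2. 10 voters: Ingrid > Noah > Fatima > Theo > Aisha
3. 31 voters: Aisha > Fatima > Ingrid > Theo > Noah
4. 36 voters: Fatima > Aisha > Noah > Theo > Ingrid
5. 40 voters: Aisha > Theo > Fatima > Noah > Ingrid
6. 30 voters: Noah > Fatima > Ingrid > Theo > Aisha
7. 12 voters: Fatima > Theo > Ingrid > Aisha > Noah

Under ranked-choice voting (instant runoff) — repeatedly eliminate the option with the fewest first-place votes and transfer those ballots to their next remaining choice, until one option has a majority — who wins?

Aisha

Round 1: Theo 18, Ingrid 10, Aisha 71, Fatima 48, Noah 30. Eliminate Ingrid.
Round 2: Theo 18, Aisha 71, Fatima 48, Noah 40. Eliminate Theo.
Round 3: Aisha 71, Fatima 48, Noah 58. Eliminate Fatima.
Round 4: Aisha 119, Noah 58. Aisha has a majority.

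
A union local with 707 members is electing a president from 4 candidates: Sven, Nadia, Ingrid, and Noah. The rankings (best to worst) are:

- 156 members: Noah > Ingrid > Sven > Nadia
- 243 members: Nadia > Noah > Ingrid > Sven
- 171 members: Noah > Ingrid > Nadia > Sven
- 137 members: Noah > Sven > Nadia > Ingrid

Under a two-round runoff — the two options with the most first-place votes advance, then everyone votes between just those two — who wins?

Noah

Round 1 first-place votes: Sven 0, Nadia 243, Ingrid 0, Noah 464.
Noah and Nadia advance.
Runoff: Noah is preferred to Nadia by 464 voters; Nadia by 243.
Noah wins the runoff.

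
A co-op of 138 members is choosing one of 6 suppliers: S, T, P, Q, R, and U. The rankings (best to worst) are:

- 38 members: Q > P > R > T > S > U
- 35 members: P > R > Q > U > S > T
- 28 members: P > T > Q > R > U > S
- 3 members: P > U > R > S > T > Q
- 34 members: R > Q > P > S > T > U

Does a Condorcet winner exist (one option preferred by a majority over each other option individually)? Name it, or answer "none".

none

Checking pairwise contests:
P beats S 138–0.
S beats T 72–66.
Q beats P 72–66.
R beats Q 72–66.
P beats R 104–34.
S beats U 72–66.
Every option loses at least one head-to-head, so there is no Condorcet winner.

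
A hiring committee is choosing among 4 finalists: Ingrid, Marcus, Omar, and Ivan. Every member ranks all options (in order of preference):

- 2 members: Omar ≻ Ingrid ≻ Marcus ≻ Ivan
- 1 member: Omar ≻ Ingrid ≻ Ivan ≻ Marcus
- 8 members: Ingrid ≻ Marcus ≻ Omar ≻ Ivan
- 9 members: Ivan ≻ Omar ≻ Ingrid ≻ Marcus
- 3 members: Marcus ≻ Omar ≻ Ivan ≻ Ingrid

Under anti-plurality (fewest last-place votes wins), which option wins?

Omar

Last-place votes: Ingrid 3, Marcus 10, Omar 0, Ivan 10.
Omar is ranked last by the fewest voters, so Omar wins.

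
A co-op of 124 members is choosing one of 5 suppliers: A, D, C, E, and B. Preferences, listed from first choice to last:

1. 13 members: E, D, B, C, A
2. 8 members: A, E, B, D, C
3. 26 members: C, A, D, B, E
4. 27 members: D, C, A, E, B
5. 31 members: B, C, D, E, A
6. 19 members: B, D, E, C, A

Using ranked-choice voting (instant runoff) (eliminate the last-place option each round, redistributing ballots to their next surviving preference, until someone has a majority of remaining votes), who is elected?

D

Round 1: A 8, D 27, C 26, E 13, B 50. Eliminate A.
Round 2: D 27, C 26, E 21, B 50. Eliminate E.
Round 3: D 40, C 26, B 58. Eliminate C.
Round 4: D 66, B 58. D has a majority.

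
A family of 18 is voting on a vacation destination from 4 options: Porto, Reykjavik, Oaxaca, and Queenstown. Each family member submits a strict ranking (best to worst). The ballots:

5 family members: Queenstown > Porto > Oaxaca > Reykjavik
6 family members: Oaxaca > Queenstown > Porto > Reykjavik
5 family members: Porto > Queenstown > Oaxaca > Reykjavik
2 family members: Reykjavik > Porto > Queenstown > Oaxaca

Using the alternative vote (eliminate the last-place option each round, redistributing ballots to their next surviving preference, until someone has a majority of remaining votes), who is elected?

Porto

Round 1: Porto 5, Reykjavik 2, Oaxaca 6, Queenstown 5. Eliminate Reykjavik.
Round 2: Porto 7, Oaxaca 6, Queenstown 5. Eliminate Queenstown.
Round 3: Porto 12, Oaxaca 6. Porto has a majority.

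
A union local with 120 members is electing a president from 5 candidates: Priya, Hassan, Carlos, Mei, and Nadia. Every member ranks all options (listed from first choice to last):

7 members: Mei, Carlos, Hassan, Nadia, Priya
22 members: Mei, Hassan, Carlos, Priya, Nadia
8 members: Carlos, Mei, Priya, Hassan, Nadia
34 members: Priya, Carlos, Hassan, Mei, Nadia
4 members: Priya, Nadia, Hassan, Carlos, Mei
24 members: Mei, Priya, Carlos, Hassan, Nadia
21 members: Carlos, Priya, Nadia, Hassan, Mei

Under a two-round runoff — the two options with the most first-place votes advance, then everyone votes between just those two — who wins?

Round 1 first-place votes: Priya 38, Hassan 0, Carlos 29, Mei 53, Nadia 0.
Mei and Priya advance.
Runoff: Mei is preferred to Priya by 61 voters; Priya by 59.
Mei wins the runoff.

Mei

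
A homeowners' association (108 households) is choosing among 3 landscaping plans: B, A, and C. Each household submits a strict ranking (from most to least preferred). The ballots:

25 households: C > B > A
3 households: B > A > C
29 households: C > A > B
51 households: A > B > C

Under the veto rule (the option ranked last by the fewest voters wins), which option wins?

A

Last-place votes: B 29, A 25, C 54.
A is ranked last by the fewest voters, so A wins.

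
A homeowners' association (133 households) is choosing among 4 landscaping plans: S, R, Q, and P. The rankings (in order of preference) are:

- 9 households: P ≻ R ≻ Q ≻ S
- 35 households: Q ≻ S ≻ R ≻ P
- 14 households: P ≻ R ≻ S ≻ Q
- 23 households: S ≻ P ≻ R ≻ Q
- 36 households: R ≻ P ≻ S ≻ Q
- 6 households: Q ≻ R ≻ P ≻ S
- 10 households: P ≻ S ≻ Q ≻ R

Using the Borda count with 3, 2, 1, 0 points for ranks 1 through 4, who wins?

S: 9·0 + 35·2 + 14·1 + 23·3 + 36·1 + 6·0 + 10·2 = 209
R: 9·2 + 35·1 + 14·2 + 23·1 + 36·3 + 6·2 + 10·0 = 224
Q: 9·1 + 35·3 + 14·0 + 23·0 + 36·0 + 6·3 + 10·1 = 142
P: 9·3 + 35·0 + 14·3 + 23·2 + 36·2 + 6·1 + 10·3 = 223
R has the highest Borda score (224).

R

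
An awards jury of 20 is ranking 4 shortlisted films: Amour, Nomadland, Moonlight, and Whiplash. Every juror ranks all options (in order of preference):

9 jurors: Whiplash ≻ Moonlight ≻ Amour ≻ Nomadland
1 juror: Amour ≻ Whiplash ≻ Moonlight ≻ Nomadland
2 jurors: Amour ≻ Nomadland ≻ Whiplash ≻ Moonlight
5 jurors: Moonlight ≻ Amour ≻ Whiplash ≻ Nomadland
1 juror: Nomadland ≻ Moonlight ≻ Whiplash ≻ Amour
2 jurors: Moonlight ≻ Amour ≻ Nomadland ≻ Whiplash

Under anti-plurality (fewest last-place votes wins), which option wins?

Amour

Last-place votes: Amour 1, Nomadland 15, Moonlight 2, Whiplash 2.
Amour is ranked last by the fewest voters, so Amour wins.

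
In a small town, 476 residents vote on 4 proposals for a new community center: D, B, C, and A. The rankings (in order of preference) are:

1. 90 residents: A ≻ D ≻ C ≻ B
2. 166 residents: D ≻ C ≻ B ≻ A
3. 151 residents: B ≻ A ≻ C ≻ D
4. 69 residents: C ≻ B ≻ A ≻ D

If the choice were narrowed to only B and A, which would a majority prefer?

B

Voters preferring B to A: 386; preferring A to B: 90.
B wins the head-to-head.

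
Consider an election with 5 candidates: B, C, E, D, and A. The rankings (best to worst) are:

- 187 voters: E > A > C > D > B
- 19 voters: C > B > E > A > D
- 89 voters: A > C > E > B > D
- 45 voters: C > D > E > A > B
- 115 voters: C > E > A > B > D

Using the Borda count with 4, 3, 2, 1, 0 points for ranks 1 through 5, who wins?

E

B: 187·0 + 19·3 + 89·1 + 45·0 + 115·1 = 261
C: 187·2 + 19·4 + 89·3 + 45·4 + 115·4 = 1357
E: 187·4 + 19·2 + 89·2 + 45·2 + 115·3 = 1399
D: 187·1 + 19·0 + 89·0 + 45·3 + 115·0 = 322
A: 187·3 + 19·1 + 89·4 + 45·1 + 115·2 = 1211
E has the highest Borda score (1399).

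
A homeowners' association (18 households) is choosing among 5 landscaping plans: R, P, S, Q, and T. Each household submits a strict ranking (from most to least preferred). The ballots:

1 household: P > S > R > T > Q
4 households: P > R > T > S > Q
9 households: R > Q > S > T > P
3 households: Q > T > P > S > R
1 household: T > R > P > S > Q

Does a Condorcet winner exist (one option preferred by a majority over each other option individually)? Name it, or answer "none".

R

R vs P: 10–8 for R.
R vs S: 14–4 for R.
R vs Q: 15–3 for R.
R vs T: 14–4 for R.
R beats every other option head-to-head.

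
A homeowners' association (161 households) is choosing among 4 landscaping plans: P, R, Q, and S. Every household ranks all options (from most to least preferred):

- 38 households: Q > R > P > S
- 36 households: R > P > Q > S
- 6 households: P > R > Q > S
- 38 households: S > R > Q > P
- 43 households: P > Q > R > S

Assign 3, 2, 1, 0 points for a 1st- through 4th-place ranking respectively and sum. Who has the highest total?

P: 38·1 + 36·2 + 6·3 + 38·0 + 43·3 = 257
R: 38·2 + 36·3 + 6·2 + 38·2 + 43·1 = 315
Q: 38·3 + 36·1 + 6·1 + 38·1 + 43·2 = 280
S: 38·0 + 36·0 + 6·0 + 38·3 + 43·0 = 114
R has the highest Borda score (315).

R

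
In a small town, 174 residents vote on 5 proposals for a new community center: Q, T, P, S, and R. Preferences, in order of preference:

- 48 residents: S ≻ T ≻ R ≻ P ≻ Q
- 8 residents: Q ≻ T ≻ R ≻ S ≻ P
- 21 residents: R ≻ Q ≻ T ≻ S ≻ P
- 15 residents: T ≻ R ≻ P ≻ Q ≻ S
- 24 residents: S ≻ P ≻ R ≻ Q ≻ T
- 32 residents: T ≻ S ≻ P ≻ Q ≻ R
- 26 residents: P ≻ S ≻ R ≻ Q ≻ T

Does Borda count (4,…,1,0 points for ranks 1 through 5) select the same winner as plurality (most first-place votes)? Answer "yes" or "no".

yes

Borda — scores: Q 192, T 398, P 318, S 491, R 341. Winner: S.
Plurality — first-place votes: Q 8, T 47, P 26, S 72, R 21. Winner: S.
The two methods agree.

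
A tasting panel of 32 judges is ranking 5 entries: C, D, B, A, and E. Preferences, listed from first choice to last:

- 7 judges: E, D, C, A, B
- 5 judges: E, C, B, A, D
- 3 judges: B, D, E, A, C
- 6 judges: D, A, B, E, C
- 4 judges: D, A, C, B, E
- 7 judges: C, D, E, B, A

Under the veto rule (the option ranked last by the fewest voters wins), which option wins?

Last-place votes: C 9, D 5, B 7, A 7, E 4.
E is ranked last by the fewest voters, so E wins.

E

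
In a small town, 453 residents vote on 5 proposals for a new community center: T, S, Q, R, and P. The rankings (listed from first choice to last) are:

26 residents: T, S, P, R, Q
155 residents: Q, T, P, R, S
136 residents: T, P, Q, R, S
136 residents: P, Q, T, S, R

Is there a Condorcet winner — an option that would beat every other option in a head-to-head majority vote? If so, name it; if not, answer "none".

none

Checking pairwise contests:
Q beats T 291–162.
T beats S 453–0.
P beats Q 298–155.
T beats R 453–0.
T beats P 317–136.
Every option loses at least one head-to-head, so there is no Condorcet winner.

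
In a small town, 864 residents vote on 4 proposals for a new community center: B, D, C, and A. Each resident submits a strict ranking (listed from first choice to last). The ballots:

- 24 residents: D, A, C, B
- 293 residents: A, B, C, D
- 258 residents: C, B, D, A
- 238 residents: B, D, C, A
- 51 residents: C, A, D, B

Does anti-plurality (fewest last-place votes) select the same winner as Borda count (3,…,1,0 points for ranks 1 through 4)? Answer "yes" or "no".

no

Anti-plurality — last-place votes: B 75, D 293, C 0, A 496. Winner: C.
Borda — scores: B 1816, D 857, C 1482, A 1029. Winner: B.
The two methods disagree.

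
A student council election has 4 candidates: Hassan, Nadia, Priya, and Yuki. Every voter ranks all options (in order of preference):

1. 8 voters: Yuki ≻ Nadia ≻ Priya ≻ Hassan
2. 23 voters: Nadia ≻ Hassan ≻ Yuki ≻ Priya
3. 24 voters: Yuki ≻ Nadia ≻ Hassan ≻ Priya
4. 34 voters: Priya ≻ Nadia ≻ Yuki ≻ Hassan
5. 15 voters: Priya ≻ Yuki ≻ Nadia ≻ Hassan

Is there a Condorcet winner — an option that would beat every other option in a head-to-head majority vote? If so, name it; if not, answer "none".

Nadia vs Hassan: 104–0 for Nadia.
Nadia vs Priya: 55–49 for Nadia.
Nadia vs Yuki: 57–47 for Nadia.
Nadia beats every other option head-to-head.

Nadia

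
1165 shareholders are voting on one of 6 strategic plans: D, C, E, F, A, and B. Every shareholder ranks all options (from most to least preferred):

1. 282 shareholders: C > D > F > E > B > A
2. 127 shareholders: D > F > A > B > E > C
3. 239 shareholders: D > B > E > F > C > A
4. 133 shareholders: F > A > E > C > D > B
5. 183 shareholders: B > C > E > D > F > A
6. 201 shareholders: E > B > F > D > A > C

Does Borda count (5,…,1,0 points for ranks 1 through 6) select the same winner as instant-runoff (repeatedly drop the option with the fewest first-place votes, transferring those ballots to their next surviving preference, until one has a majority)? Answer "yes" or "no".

Borda — scores: D 3859, C 2647, E 3361, F 3283, A 1114, B 3211. Winner: D.
Instant-runoff — R1 D 366, C 282, E 201, F 133, A 0, B 183 (A out); R2 D 366, C 282, E 201, F 133, B 183 (F out); R3 D 366, C 282, E 334, B 183 (B out); R4 D 366, C 465, E 334 (E out); R5 D 567, C 598 (C winner). Winner: C.
The two methods disagree.

no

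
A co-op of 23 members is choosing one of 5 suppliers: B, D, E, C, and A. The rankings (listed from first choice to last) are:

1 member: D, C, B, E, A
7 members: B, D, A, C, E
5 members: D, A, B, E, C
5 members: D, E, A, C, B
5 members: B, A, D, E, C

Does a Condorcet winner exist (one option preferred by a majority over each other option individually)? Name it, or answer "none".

B

B vs D: 12–11 for B.
B vs E: 18–5 for B.
B vs C: 17–6 for B.
B vs A: 13–10 for B.
B beats every other option head-to-head.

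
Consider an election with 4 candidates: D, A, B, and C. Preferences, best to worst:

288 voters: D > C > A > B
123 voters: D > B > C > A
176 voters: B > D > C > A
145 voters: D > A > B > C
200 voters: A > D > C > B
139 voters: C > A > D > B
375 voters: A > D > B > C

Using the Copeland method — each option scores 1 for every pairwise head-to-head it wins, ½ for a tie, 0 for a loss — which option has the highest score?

D: beats A, B, and C → score 3.
A: beats B; loses to D and C → score 1.
B: beats C; loses to D and A → score 1.
C: beats A; loses to D and B → score 1.
D has the best pairwise record.

D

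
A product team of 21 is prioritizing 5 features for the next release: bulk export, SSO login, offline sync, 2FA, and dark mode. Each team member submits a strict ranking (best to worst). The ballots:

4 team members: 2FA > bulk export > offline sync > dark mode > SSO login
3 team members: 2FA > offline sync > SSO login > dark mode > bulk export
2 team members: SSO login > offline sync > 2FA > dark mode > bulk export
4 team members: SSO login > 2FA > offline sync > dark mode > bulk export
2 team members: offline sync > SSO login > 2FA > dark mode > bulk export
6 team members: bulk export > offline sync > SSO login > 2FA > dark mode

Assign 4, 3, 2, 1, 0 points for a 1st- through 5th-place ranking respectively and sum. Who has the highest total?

offline sync

bulk export: 4·3 + 3·0 + 2·0 + 4·0 + 2·0 + 6·4 = 36
SSO login: 4·0 + 3·2 + 2·4 + 4·4 + 2·3 + 6·2 = 48
offline sync: 4·2 + 3·3 + 2·3 + 4·2 + 2·4 + 6·3 = 57
2FA: 4·4 + 3·4 + 2·2 + 4·3 + 2·2 + 6·1 = 54
dark mode: 4·1 + 3·1 + 2·1 + 4·1 + 2·1 + 6·0 = 15
offline sync has the highest Borda score (57).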